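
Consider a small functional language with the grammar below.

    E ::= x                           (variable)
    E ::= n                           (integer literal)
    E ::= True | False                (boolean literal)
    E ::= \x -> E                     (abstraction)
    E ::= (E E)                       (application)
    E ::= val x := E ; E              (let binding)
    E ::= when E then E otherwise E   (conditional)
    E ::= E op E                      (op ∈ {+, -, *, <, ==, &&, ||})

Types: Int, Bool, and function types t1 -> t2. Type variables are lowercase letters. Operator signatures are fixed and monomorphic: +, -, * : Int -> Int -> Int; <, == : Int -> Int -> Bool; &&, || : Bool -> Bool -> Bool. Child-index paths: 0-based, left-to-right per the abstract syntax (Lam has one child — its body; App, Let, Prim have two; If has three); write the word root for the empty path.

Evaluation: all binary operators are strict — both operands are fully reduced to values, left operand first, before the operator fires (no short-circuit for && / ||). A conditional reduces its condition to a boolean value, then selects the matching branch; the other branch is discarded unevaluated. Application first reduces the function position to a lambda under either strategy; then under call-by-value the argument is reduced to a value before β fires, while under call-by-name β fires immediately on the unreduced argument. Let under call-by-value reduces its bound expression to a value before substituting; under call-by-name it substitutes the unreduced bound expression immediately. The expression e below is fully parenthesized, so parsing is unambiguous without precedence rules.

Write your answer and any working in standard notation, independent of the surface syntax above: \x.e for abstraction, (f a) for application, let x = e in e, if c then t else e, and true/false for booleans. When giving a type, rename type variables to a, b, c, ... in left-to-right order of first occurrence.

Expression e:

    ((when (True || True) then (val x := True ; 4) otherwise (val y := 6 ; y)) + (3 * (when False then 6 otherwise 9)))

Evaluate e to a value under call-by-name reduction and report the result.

Answer: 31

Derivation:
step 0: ((if (true || true) then (let x = true in 4) else (let y = 6 in y)) + (3 * (if false then 6 else 9)))
step 1: [delta@0.0] ((if true then (let x = true in 4) else (let y = 6 in y)) + (3 * (if false then 6 else 9)))
step 2: [if@0] ((let x = true in 4) + (3 * (if false then 6 else 9)))
step 3: [let@0] (4 + (3 * (if false then 6 else 9)))
step 4: [if@1.1] (4 + (3 * 9))
step 5: [delta@1] (4 + 27)
step 6: [delta@root] 31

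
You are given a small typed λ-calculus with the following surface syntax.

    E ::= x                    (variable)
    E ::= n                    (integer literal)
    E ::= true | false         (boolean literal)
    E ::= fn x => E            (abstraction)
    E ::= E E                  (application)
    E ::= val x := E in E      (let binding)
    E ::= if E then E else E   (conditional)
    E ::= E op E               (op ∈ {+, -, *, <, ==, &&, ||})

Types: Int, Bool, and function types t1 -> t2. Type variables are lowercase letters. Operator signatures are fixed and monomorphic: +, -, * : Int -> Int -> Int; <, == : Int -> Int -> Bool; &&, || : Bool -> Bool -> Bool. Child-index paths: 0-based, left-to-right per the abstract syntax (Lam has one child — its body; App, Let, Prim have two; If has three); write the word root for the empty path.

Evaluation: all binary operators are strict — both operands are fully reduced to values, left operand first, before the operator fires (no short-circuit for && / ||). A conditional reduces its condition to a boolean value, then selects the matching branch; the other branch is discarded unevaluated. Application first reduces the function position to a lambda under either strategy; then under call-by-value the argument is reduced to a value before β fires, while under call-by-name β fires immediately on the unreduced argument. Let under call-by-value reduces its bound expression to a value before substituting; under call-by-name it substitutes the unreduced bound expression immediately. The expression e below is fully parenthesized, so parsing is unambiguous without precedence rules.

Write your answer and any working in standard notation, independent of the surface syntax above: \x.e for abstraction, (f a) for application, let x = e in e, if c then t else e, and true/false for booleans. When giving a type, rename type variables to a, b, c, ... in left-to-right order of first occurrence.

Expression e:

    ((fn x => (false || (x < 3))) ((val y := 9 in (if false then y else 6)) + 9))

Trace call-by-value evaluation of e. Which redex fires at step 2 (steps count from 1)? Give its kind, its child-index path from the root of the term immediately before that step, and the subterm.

Derivation:
step 0: ((\x.(false || (x < 3))) ((let y = 9 in (if false then y else 6)) + 9))
step 1: [let@1.0] ((\x.(false || (x < 3))) ((if false then 9 else 6) + 9))
step 2: [if@1.0] ((\x.(false || (x < 3))) (6 + 9))

Answer: if at 1.0 : (if false then 9 else 6)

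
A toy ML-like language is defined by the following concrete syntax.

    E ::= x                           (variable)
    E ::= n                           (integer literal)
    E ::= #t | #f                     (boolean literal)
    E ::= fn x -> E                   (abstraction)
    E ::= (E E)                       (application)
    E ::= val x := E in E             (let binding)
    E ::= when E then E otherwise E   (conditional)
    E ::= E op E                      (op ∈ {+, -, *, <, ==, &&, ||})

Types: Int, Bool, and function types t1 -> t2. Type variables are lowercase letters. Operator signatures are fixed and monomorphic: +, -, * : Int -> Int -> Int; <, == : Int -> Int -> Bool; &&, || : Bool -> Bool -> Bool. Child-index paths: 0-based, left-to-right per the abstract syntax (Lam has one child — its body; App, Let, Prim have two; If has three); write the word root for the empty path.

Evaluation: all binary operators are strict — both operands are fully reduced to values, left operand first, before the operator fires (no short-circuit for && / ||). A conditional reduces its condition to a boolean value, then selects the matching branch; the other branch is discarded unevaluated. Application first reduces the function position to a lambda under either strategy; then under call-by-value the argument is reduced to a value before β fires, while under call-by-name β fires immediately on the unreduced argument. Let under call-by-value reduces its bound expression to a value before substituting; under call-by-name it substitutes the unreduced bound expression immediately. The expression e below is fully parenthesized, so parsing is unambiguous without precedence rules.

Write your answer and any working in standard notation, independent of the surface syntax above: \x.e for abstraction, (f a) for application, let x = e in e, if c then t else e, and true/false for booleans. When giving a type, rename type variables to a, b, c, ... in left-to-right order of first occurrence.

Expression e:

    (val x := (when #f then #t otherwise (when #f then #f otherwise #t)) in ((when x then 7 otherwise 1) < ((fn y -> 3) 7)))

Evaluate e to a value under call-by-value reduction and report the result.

Answer: false

Working:
step 0: (let x = (if false then true else (if false then false else true)) in ((if x then 7 else 1) < ((\y.3) 7)))
step 1: [if@0] (let x = (if false then false else true) in ((if x then 7 else 1) < ((\y.3) 7)))
step 2: [if@0] (let x = true in ((if x then 7 else 1) < ((\y.3) 7)))
step 3: [let@root] ((if true then 7 else 1) < ((\y.3) 7))
step 4: [if@0] (7 < ((\y.3) 7))
step 5: [beta@1] (7 < 3)
step 6: [delta@root] false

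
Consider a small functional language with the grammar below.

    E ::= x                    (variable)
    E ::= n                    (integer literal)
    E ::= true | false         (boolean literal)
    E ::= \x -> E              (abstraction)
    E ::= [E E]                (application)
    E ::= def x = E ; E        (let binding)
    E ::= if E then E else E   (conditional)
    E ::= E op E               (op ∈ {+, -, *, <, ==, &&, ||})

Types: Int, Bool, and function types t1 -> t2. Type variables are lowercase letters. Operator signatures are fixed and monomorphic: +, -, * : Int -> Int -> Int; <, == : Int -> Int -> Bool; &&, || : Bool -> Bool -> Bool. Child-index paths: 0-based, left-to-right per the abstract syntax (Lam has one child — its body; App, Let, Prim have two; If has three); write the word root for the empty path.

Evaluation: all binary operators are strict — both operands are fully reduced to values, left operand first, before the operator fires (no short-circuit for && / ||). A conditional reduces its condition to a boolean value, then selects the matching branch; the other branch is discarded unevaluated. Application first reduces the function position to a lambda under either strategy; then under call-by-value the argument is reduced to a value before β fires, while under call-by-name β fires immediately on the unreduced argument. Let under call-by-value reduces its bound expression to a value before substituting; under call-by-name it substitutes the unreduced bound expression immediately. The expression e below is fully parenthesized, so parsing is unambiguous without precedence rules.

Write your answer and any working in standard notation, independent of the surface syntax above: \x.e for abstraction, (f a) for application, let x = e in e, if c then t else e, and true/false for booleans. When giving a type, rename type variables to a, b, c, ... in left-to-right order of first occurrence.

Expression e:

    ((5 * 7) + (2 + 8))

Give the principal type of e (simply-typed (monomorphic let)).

Derivation:
  unify Int ~ Int
  unify Int ~ Int
  unify Int ~ Int
  unify Int ~ Int
  unify Int ~ Int
  unify Int ~ Int

Answer: Int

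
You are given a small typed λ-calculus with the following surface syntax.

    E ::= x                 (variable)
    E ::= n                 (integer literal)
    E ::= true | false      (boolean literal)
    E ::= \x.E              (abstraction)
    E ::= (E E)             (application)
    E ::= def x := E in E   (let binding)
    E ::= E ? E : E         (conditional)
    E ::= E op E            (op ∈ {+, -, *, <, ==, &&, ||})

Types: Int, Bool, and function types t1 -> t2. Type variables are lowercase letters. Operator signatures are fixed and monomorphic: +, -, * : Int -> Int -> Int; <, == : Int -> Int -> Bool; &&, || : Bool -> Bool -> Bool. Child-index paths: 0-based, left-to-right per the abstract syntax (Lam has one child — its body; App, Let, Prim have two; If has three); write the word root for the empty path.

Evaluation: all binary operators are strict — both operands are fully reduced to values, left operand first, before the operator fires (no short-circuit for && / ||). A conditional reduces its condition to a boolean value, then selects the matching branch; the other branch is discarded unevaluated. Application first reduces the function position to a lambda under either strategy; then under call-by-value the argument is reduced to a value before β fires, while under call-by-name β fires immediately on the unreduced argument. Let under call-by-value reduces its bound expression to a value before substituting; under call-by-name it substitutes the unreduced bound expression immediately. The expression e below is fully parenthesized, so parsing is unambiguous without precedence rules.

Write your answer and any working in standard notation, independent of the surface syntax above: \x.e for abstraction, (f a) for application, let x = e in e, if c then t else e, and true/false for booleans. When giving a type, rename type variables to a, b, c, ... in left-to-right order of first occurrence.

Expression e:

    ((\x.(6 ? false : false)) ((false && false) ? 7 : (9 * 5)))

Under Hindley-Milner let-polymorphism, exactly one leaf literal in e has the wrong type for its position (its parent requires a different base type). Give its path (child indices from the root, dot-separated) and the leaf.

Derivation:
  unify Int ~ Bool
  FAIL: mismatch Int ~ Bool

Answer: 0.0.0 : 6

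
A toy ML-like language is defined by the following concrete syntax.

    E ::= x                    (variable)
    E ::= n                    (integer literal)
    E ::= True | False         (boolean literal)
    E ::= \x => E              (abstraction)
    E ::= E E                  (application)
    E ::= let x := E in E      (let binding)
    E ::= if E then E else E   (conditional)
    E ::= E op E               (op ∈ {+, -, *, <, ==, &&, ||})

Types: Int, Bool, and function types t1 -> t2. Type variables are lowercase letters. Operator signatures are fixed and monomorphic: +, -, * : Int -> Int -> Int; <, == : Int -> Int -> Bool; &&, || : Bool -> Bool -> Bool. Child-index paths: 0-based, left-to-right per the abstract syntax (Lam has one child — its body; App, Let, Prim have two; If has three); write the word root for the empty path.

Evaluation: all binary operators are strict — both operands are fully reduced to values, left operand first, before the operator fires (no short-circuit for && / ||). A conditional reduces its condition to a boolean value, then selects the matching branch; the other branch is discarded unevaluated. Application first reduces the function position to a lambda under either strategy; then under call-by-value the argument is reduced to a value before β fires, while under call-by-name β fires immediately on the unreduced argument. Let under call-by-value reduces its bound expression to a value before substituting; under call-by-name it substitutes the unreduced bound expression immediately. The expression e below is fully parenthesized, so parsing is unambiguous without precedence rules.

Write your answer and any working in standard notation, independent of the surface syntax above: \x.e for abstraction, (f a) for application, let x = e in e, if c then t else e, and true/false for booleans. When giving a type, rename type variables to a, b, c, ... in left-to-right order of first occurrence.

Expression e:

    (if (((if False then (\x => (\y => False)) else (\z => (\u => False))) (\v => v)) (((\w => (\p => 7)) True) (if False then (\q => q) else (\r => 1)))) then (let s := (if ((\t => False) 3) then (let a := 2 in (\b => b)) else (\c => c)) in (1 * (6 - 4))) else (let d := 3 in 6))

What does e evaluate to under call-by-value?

Derivation:
step 0: (if (((if false then (\x.(\y.false)) else (\z.(\u.false))) (\v.v)) (((\w.(\p.7)) true) (if false then (\q.q) else (\r.1)))) then (let s = (if ((\t.false) 3) then (let a = 2 in (\b.b)) else (\c.c)) in (1 * (6 - 4))) else (let d = 3 in 6))
step 1: [if@0.0.0] (if (((\z.(\u.false)) (\v.v)) (((\w.(\p.7)) true) (if false then (\q.q) else (\r.1)))) then (let s = (if ((\t.false) 3) then (let a = 2 in (\b.b)) else (\c.c)) in (1 * (6 - 4))) else (let d = 3 in 6))
step 2: [beta@0.0] (if ((\u.false) (((\w.(\p.7)) true) (if false then (\q.q) else (\r.1)))) then (let s = (if ((\t.false) 3) then (let a = 2 in (\b.b)) else (\c.c)) in (1 * (6 - 4))) else (let d = 3 in 6))
step 3: [beta@0.1.0] (if ((\u.false) ((\p.7) (if false then (\q.q) else (\r.1)))) then (let s = (if ((\t.false) 3) then (let a = 2 in (\b.b)) else (\c.c)) in (1 * (6 - 4))) else (let d = 3 in 6))
step 4: [if@0.1.1] (if ((\u.false) ((\p.7) (\r.1))) then (let s = (if ((\t.false) 3) then (let a = 2 in (\b.b)) else (\c.c)) in (1 * (6 - 4))) else (let d = 3 in 6))
step 5: [beta@0.1] (if ((\u.false) 7) then (let s = (if ((\t.false) 3) then (let a = 2 in (\b.b)) else (\c.c)) in (1 * (6 - 4))) else (let d = 3 in 6))
step 6: [beta@0] (if false then (let s = (if ((\t.false) 3) then (let a = 2 in (\b.b)) else (\c.c)) in (1 * (6 - 4))) else (let d = 3 in 6))
step 7: [if@root] (let d = 3 in 6)
step 8: [let@root] 6

Answer: 6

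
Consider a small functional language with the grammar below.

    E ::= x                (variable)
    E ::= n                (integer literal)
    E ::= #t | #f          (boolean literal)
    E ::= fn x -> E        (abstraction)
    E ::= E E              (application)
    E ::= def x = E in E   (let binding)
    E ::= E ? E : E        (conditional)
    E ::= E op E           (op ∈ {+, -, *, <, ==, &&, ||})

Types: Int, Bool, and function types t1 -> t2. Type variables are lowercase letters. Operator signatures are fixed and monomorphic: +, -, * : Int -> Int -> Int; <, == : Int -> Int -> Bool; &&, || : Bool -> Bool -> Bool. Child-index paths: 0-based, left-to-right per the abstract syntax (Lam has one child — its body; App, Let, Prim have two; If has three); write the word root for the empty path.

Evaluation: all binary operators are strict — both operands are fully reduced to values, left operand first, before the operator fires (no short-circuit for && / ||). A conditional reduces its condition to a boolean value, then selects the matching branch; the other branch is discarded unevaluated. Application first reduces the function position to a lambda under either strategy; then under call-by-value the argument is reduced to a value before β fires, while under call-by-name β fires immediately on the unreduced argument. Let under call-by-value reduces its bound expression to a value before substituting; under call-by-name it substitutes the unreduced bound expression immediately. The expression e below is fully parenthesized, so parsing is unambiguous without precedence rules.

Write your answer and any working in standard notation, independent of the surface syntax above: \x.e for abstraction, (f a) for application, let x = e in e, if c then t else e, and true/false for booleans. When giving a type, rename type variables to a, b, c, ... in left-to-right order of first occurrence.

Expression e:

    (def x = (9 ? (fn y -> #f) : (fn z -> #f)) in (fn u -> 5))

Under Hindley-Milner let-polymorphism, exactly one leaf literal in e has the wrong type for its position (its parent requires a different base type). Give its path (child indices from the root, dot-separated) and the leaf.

Answer: 0.0 : 9

Working:
  unify Int ~ Bool
  FAIL: mismatch Int ~ Bool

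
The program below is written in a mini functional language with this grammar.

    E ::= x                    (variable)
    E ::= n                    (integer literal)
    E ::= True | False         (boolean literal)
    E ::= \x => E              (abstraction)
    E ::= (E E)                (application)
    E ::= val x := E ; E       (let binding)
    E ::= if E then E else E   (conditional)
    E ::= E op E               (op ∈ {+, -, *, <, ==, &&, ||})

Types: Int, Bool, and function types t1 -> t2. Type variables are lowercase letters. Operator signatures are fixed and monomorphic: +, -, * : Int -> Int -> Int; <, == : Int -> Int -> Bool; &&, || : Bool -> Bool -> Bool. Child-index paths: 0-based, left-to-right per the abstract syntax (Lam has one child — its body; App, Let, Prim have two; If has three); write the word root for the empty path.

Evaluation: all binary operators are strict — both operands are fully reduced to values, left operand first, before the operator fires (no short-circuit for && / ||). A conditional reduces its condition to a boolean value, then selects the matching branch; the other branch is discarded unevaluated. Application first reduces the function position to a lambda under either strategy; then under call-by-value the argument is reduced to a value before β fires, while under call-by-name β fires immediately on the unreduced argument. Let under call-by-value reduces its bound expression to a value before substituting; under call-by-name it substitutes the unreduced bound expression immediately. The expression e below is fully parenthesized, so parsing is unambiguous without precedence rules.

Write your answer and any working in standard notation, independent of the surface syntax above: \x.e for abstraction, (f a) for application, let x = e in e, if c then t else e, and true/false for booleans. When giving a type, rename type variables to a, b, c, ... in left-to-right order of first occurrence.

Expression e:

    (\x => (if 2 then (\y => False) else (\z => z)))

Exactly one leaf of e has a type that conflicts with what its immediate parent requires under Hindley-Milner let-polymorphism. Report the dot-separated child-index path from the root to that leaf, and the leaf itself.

Answer: 0.0 : 2

Trace:
  unify Int ~ Bool
  FAIL: mismatch Int ~ Bool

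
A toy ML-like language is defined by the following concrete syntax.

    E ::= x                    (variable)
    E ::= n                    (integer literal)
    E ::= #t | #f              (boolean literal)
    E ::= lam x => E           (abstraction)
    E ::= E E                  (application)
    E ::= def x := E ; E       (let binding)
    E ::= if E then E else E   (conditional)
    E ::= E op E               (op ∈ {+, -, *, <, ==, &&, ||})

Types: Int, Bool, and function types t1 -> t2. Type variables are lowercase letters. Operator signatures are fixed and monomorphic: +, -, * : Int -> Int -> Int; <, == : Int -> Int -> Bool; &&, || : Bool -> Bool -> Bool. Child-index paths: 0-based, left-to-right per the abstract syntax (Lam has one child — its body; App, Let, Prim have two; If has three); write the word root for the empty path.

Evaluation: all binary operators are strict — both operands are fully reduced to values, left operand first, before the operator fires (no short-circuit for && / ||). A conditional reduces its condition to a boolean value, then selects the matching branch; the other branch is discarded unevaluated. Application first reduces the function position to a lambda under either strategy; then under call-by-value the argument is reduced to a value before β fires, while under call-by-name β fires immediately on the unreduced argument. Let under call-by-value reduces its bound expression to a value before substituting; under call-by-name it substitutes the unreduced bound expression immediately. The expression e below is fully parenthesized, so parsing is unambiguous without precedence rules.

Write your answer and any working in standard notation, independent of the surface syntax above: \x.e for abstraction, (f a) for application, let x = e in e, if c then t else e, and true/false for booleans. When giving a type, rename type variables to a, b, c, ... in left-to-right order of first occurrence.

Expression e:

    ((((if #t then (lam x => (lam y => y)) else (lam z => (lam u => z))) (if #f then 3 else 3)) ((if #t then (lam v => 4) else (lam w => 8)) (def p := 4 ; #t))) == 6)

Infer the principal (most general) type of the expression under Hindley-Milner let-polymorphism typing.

Trace:
  unify Bool ~ Bool
y : b
\y._ : b -> b
\x._ : a -> b -> b
z : c
\u._ : d -> c
\z._ : c -> d -> c
  unify a -> b -> b ~ c -> d -> c
  unify a ~ c
  unify b -> b ~ d -> c
  unify b ~ d
  unify d ~ c
  unify Bool ~ Bool
  unify Int ~ Int
  unify c -> c -> c ~ Int -> e
  unify c ~ Int
  unify Int -> Int ~ e
_ _ : Int -> Int
  unify Bool ~ Bool
\v._ : f -> Int
\w._ : g -> Int
  unify f -> Int ~ g -> Int
  unify f ~ g
  unify Int ~ Int
let p : Int
  unify g -> Int ~ Bool -> h
  unify g ~ Bool
  unify Int ~ h
_ _ : Int
  unify Int -> Int ~ Int -> i
  unify Int ~ Int
  unify Int ~ i
_ _ : Int
  unify Int ~ Int
  unify Int ~ Int

Answer: Bool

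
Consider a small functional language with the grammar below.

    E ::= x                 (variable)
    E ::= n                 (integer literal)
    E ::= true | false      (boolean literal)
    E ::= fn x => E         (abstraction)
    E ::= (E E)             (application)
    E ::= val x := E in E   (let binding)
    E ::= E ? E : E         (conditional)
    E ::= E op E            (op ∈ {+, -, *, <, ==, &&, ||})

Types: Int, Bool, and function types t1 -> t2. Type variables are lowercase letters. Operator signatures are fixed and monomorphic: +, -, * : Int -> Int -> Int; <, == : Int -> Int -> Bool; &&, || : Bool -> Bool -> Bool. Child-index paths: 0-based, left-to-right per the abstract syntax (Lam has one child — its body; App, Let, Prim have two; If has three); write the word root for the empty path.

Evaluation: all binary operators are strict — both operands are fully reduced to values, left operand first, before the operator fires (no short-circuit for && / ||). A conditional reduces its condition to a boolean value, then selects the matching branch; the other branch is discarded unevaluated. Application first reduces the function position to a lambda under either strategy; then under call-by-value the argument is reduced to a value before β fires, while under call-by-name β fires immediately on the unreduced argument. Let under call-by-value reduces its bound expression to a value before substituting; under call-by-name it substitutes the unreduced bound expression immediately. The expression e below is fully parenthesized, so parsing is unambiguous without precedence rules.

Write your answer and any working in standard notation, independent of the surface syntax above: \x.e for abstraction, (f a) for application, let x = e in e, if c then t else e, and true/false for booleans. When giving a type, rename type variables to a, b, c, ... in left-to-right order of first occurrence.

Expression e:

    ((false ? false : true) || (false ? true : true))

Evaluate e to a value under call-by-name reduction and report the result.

Answer: true

Trace:
step 0: ((if false then false else true) || (if false then true else true))
step 1: [if@0] (true || (if false then true else true))
step 2: [if@1] (true || true)
step 3: [delta@root] true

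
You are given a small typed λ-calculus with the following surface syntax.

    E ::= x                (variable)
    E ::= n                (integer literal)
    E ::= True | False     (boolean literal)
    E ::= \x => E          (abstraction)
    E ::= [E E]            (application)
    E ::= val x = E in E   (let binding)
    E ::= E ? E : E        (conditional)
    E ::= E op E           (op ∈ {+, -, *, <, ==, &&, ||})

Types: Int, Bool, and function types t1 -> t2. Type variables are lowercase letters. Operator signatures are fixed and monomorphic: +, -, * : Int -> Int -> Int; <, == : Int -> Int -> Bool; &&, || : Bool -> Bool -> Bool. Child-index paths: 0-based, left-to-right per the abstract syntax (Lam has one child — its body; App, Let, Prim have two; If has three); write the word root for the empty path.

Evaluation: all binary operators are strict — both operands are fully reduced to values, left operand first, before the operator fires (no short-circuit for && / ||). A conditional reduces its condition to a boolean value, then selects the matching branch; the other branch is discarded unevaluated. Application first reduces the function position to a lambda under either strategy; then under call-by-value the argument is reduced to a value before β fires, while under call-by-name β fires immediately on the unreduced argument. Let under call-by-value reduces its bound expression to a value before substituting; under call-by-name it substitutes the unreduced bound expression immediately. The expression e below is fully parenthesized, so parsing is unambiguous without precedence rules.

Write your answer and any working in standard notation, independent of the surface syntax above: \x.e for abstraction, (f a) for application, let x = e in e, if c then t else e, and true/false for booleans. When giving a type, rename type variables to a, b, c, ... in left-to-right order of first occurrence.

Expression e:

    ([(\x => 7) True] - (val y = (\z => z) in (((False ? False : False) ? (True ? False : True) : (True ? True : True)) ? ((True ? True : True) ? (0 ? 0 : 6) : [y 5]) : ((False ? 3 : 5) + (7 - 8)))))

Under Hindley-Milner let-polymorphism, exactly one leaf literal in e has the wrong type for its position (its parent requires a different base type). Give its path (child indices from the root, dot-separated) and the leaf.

Working:
\x._ : a -> Int
  unify a -> Int ~ Bool -> b
  unify a ~ Bool
  unify Int ~ b
_ _ : Int
  unify Int ~ Int
z : c
\z._ : c -> c
let y : forall. c -> c
  unify Bool ~ Bool
  unify Bool ~ Bool
  unify Bool ~ Bool
  unify Bool ~ Bool
  unify Bool ~ Bool
  unify Bool ~ Bool
  unify Bool ~ Bool
  unify Bool ~ Bool
  unify Bool ~ Bool
  unify Bool ~ Bool
  unify Bool ~ Bool
  unify Bool ~ Bool
  unify Int ~ Bool
  FAIL: mismatch Int ~ Bool

Answer: 1.1.1.1.0 : 0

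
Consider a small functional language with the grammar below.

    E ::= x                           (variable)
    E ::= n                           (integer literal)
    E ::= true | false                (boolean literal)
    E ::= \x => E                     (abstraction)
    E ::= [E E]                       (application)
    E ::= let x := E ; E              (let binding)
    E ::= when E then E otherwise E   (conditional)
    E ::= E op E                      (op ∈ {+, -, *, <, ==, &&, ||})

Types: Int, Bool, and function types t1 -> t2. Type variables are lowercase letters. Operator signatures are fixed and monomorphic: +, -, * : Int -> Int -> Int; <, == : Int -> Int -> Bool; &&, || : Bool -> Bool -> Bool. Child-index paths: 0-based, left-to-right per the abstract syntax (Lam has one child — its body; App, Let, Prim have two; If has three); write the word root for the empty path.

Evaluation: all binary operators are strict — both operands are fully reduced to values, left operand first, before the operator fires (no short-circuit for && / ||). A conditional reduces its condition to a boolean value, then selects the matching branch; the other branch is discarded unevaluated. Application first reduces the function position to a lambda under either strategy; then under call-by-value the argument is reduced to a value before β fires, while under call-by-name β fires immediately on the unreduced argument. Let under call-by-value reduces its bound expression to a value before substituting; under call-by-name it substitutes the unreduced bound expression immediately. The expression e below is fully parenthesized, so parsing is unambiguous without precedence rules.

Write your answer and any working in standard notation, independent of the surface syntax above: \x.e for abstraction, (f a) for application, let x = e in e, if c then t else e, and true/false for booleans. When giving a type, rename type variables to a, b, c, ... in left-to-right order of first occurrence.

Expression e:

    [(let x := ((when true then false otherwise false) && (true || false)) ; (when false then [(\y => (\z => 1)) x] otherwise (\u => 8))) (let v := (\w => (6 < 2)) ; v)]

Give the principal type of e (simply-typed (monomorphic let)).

Trace:
  unify Bool ~ Bool
  unify Bool ~ Bool
  unify Bool ~ Bool
  unify Bool ~ Bool
  unify Bool ~ Bool
  unify Bool ~ Bool
let x : Bool
  unify Bool ~ Bool
\z._ : b -> Int
\y._ : a -> b -> Int
x : Bool
  unify a -> b -> Int ~ Bool -> c
  unify a ~ Bool
  unify b -> Int ~ c
_ _ : b -> Int
\u._ : d -> Int
  unify b -> Int ~ d -> Int
  unify b ~ d
  unify Int ~ Int
  unify Int ~ Int
  unify Int ~ Int
\w._ : e -> Bool
let v : e -> Bool
v : e -> Bool
  unify d -> Int ~ (e -> Bool) -> f
  unify d ~ e -> Bool
  unify Int ~ f
_ _ : Int

Answer: Int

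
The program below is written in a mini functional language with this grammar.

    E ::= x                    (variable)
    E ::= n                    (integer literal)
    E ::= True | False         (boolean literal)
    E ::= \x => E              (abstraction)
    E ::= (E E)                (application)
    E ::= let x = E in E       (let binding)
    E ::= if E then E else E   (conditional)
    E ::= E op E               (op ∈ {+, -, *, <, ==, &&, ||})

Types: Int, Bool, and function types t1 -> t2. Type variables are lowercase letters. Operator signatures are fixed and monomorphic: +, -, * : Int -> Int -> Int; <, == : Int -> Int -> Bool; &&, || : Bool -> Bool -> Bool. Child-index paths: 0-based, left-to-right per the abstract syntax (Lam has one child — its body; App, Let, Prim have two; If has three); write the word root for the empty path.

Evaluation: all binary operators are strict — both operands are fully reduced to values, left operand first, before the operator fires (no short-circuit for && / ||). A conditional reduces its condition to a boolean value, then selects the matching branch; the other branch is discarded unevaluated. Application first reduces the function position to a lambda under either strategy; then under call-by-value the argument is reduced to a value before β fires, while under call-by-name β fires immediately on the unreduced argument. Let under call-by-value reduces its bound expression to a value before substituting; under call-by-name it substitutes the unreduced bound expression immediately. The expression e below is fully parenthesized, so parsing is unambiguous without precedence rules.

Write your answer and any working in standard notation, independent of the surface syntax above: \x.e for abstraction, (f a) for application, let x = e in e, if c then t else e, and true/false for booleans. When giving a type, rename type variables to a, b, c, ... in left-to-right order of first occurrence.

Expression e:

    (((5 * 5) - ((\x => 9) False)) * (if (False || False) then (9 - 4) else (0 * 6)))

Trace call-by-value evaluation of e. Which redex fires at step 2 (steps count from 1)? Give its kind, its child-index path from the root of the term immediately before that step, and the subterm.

Trace:
step 0: (((5 * 5) - ((\x.9) false)) * (if (false || false) then (9 - 4) else (0 * 6)))
step 1: [delta@0.0] ((25 - ((\x.9) false)) * (if (false || false) then (9 - 4) else (0 * 6)))
step 2: [beta@0.1] ((25 - 9) * (if (false || false) then (9 - 4) else (0 * 6)))

Answer: beta at 0.1 : ((\x.9) false)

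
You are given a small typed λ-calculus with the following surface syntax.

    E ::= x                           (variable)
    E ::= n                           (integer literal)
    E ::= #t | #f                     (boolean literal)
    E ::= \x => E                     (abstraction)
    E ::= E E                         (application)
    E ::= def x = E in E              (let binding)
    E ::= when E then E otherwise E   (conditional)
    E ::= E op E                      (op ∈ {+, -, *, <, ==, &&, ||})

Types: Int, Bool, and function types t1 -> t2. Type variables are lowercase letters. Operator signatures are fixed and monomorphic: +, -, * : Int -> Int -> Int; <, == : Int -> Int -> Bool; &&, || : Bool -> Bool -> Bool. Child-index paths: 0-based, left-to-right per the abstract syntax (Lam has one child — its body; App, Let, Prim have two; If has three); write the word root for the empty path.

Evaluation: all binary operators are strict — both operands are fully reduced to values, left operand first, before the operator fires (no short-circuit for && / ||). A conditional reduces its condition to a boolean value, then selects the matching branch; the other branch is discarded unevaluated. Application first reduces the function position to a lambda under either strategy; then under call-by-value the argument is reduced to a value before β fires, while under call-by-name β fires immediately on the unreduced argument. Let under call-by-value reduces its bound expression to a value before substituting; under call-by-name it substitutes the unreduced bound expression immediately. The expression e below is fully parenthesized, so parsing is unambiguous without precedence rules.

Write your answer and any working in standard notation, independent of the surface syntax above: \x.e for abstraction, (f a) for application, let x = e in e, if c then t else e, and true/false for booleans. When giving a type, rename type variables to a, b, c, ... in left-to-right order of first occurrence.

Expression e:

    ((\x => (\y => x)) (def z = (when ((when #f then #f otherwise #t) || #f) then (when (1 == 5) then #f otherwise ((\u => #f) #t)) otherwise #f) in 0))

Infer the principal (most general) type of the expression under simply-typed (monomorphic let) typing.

Answer: a -> Int

Working:
x : a
\y._ : b -> a
\x._ : a -> b -> a
  unify Bool ~ Bool
  unify Bool ~ Bool
  unify Bool ~ Bool
  unify Bool ~ Bool
  unify Bool ~ Bool
  unify Int ~ Int
  unify Int ~ Int
  unify Bool ~ Bool
\u._ : c -> Bool
  unify c -> Bool ~ Bool -> d
  unify c ~ Bool
  unify Bool ~ d
_ _ : Bool
  unify Bool ~ Bool
  unify Bool ~ Bool
let z : Bool
  unify a -> b -> a ~ Int -> e
  unify a ~ Int
  unify b -> Int ~ e
_ _ : b -> Int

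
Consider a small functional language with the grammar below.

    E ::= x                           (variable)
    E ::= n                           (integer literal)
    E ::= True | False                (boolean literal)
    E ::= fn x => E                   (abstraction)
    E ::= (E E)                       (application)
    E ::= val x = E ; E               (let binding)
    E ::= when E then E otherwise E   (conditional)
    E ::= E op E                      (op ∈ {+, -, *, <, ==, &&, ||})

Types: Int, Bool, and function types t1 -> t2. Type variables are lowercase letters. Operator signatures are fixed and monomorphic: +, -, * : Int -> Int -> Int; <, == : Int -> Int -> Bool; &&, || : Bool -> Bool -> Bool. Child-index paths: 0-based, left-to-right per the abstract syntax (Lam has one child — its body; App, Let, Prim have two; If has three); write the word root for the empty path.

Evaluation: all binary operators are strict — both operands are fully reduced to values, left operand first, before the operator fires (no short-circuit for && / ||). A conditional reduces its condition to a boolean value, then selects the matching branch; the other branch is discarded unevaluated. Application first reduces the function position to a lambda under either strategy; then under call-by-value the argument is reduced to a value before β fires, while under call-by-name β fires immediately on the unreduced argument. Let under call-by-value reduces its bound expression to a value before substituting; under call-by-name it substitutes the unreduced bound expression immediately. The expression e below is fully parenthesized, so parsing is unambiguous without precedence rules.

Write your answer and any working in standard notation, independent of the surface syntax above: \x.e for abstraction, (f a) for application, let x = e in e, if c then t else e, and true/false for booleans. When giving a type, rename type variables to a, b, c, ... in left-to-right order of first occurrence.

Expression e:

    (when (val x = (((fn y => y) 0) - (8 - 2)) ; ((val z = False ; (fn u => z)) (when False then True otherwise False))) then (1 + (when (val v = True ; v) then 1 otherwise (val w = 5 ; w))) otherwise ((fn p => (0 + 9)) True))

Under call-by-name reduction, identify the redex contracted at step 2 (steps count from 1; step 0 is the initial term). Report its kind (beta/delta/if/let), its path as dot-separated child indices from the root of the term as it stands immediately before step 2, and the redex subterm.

Answer: let at 0.0 : (let z = false in (\u.z))

Working:
step 0: (if (let x = (((\y.y) 0) - (8 - 2)) in ((let z = false in (\u.z)) (if false then true else false))) then (1 + (if (let v = true in v) then 1 else (let w = 5 in w))) else ((\p.(0 + 9)) true))
step 1: [let@0] (if ((let z = false in (\u.z)) (if false then true else false)) then (1 + (if (let v = true in v) then 1 else (let w = 5 in w))) else ((\p.(0 + 9)) true))
step 2: [let@0.0] (if ((\u.false) (if false then true else false)) then (1 + (if (let v = true in v) then 1 else (let w = 5 in w))) else ((\p.(0 + 9)) true))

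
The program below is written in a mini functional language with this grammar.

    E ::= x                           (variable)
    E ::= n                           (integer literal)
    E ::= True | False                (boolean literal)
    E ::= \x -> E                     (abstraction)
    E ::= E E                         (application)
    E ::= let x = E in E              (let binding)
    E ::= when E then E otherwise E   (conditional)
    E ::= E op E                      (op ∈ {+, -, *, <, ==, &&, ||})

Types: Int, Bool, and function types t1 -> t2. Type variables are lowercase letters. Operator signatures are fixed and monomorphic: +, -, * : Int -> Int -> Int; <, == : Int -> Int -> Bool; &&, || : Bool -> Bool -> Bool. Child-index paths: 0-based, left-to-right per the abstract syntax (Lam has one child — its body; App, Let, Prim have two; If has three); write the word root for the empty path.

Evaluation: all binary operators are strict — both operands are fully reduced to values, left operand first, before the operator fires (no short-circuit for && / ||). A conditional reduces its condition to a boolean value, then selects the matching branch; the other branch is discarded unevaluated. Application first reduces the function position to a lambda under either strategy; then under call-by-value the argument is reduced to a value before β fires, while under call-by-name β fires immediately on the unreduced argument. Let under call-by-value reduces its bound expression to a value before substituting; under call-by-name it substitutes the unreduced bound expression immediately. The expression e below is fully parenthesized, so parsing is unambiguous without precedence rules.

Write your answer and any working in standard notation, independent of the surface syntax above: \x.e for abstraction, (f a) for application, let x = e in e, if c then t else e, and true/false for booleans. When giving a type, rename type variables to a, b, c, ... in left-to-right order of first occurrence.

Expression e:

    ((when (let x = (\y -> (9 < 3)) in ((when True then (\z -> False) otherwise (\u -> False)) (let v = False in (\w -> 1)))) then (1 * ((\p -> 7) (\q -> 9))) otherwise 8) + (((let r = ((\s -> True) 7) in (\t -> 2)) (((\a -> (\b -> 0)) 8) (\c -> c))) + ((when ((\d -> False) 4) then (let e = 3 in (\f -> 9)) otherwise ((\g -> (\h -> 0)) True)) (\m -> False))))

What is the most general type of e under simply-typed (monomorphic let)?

Answer: Int

Derivation:
  unify Int ~ Int
  unify Int ~ Int
\y._ : a -> Bool
let x : a -> Bool
  unify Bool ~ Bool
\z._ : b -> Bool
\u._ : c -> Bool
  unify b -> Bool ~ c -> Bool
  unify b ~ c
  unify Bool ~ Bool
let v : Bool
\w._ : d -> Int
  unify c -> Bool ~ (d -> Int) -> e
  unify c ~ d -> Int
  unify Bool ~ e
_ _ : Bool
  unify Bool ~ Bool
  unify Int ~ Int
\p._ : f -> Int
\q._ : g -> Int
  unify f -> Int ~ (g -> Int) -> h
  unify f ~ g -> Int
  unify Int ~ h
_ _ : Int
  unify Int ~ Int
  unify Int ~ Int
  unify Int ~ Int
\s._ : i -> Bool
  unify i -> Bool ~ Int -> j
  unify i ~ Int
  unify Bool ~ j
_ _ : Bool
let r : Bool
\t._ : k -> Int
\b._ : m -> Int
\a._ : l -> m -> Int
  unify l -> m -> Int ~ Int -> n
  unify l ~ Int
  unify m -> Int ~ n
_ _ : m -> Int
c : o
\c._ : o -> o
  unify m -> Int ~ (o -> o) -> p
  unify m ~ o -> o
  unify Int ~ p
_ _ : Int
  unify k -> Int ~ Int -> q
  unify k ~ Int
  unify Int ~ q
_ _ : Int
  unify Int ~ Int
\d._ : r -> Bool
  unify r -> Bool ~ Int -> s
  unify r ~ Int
  unify Bool ~ s
_ _ : Bool
  unify Bool ~ Bool
let e : Int
\f._ : t -> Int
\h._ : v -> Int
\g._ : u -> v -> Int
  unify u -> v -> Int ~ Bool -> w
  unify u ~ Bool
  unify v -> Int ~ w
_ _ : v -> Int
  unify t -> Int ~ v -> Int
  unify t ~ v
  unify Int ~ Int
\m._ : x -> Bool
  unify v -> Int ~ (x -> Bool) -> y
  unify v ~ x -> Bool
  unify Int ~ y
_ _ : Int
  unify Int ~ Int
  unify Int ~ Int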